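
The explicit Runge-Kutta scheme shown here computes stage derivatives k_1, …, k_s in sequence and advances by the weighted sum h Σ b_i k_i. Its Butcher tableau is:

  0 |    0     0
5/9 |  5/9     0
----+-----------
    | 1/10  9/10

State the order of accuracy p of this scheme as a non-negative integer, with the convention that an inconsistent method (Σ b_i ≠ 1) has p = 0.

2

b = (1/10, 9/10)
c = (0, 5/9)
Σ b_i: 1/10·1 + 9/10·1 = 1 ✓
b·c: 9/10·5/9 = 1/2 ✓; 2 stages ⇒ order 2.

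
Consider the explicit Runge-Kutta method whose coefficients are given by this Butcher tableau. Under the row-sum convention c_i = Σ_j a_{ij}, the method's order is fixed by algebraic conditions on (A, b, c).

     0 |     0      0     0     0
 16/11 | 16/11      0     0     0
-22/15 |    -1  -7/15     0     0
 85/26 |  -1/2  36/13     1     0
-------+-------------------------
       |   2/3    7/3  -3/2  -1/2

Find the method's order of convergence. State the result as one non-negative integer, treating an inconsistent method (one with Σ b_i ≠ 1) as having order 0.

1

b = (2/3, 7/3, -3/2, -1/2)
c = (0, 16/11, -22/15, 85/26)
Ac = (0, 0, -112/165, 5494/2145)
Σ b_i: 2/3·1 + 7/3·1 + (-3/2)·1 + (-1/2)·1 = 1 ✓
b·c: 7/3·16/11 + (-3/2)·(-22/15) + (-1/2)·85/26 = 33971/8580 ≠ 1/2 ⇒ order 1.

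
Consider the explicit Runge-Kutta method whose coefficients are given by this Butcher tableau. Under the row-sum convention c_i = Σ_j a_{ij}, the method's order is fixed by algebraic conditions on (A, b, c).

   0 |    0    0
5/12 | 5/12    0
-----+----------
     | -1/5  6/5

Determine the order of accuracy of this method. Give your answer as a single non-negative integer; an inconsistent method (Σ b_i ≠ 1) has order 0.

2

b = (-1/5, 6/5)
c = (0, 5/12)
Σ b_i: (-1/5)·1 + 6/5·1 = 1 ✓
b·c: 6/5·5/12 = 1/2 ✓; 2 stages ⇒ order 2.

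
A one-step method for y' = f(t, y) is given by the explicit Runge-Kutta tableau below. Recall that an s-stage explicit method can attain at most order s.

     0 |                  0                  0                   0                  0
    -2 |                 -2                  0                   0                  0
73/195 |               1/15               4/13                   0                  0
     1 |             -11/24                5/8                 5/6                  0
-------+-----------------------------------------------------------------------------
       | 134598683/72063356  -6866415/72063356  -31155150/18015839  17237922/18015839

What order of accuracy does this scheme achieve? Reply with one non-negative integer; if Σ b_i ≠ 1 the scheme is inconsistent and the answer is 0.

3

b = (134598683/72063356, -6866415/72063356, -31155150/18015839, 17237922/18015839)
c = (0, -2, 73/195, 1)
Ac = (0, 0, -8/13, -439/468)
Σ b_i: 134598683/72063356·1 + (-6866415/72063356)·1 + (-31155150/18015839)·1 + 17237922/18015839·1 = 1 ✓
b·c: (-6866415/72063356)·(-2) + (-31155150/18015839)·73/195 + 17237922/18015839·1 = 1/2 ✓
b·c²: (-6866415/72063356)·4 + (-31155150/18015839)·5329/38025 + 17237922/18015839·1 = 1/3 ✓
b·Ac: (-31155150/18015839)·(-8/13) + 17237922/18015839·(-439/468) = 1/6 ✓
b·c³: (-6866415/72063356)·(-8) + (-31155150/18015839)·389017/7414875 + 17237922/18015839·1 = 17161686134/10539265815 ≠ 1/4 ⇒ order 3.
b·(c∘Ac): (-31155150/18015839)·(-584/2535) + 17237922/18015839·(-439/468) = -53954401/108095034 ≠ 1/8
b·Ac²: (-31155150/18015839)·16/13 + 17237922/18015839·59702/22815 = 3956456596/10539265815 ≠ 1/12
b·A²c: 17237922/18015839·(-20/39) = -8839960/18015839 ≠ 1/24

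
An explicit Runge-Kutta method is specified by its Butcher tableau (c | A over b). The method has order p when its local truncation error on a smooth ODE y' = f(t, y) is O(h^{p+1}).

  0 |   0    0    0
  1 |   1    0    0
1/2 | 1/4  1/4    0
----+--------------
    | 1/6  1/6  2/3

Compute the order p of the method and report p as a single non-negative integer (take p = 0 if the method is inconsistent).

3

b = (1/6, 1/6, 2/3)
c = (0, 1, 1/2)
Ac = (0, 0, 1/4)
Σ b_i: 1/6·1 + 1/6·1 + 2/3·1 = 1 ✓
b·c: 1/6·1 + 2/3·1/2 = 1/2 ✓
b·c²: 1/6·1 + 2/3·1/4 = 1/3 ✓
b·Ac: 2/3·1/4 = 1/6 ✓; 3 stages ⇒ order 3.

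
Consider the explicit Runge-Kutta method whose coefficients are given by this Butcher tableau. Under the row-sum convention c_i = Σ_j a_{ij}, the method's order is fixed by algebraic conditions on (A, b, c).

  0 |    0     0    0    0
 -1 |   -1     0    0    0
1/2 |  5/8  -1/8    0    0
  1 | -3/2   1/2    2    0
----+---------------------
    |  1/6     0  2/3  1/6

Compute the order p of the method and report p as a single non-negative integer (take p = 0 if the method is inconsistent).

b = (1/6, 0, 2/3, 1/6)
c = (0, -1, 1/2, 1)
Ac = (0, 0, 1/8, 1/2)
Σ b_i: 1/6·1 + 2/3·1 + 1/6·1 = 1 ✓
b·c: 2/3·1/2 + 1/6·1 = 1/2 ✓
b·c²: 2/3·1/4 + 1/6·1 = 1/3 ✓
b·Ac: 2/3·1/8 + 1/6·1/2 = 1/6 ✓
b·c³: 2/3·1/8 + 1/6·1 = 1/4 ✓
b·(c∘Ac): 2/3·1/16 + 1/6·1/2 = 1/8 ✓
b·Ac²: 2/3·(-1/8) + 1/6·1 = 1/12 ✓
b·A²c: 1/6·1/4 = 1/24 ✓; 4 stages ⇒ order 4.

4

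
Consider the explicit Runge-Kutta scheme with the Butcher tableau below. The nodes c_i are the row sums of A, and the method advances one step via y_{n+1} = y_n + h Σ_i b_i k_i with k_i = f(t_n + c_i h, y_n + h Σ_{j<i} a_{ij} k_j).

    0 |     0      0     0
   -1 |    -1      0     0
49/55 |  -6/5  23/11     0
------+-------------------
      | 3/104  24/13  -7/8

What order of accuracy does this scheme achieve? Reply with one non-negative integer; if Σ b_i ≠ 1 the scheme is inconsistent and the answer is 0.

b = (3/104, 24/13, -7/8)
c = (0, -1, 49/55)
Ac = (0, 0, -23/11)
Σ b_i: 3/104·1 + 24/13·1 + (-7/8)·1 = 1 ✓
b·c: 24/13·(-1) + (-7/8)·49/55 = -15019/5720 ≠ 1/2 ⇒ order 1.

1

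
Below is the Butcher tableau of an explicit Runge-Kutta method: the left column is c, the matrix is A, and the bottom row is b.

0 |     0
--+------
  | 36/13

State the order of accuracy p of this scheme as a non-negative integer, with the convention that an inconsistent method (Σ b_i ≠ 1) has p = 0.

b = (36/13)
c = (0)
Σ b_i: 36/13·1 = 36/13 ≠ 1 ⇒ order 0.

0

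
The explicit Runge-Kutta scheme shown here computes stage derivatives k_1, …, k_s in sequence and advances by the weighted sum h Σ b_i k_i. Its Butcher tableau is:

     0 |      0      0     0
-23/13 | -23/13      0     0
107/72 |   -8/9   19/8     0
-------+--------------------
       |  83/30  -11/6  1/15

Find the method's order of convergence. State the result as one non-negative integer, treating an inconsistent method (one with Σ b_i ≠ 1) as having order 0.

1

b = (83/30, -11/6, 1/15)
c = (0, -23/13, 107/72)
Ac = (0, 0, -437/104)
Σ b_i: 83/30·1 + (-11/6)·1 + 1/15·1 = 1 ✓
b·c: (-11/6)·(-23/13) + 1/15·107/72 = 46931/14040 ≠ 1/2 ⇒ order 1.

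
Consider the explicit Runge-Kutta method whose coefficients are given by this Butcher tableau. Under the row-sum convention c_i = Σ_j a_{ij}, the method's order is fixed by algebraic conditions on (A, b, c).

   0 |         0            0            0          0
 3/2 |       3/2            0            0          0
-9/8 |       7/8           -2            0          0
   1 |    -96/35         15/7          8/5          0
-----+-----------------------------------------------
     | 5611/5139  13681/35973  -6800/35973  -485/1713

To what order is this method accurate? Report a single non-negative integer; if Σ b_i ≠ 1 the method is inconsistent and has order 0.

3

b = (5611/5139, 13681/35973, -6800/35973, -485/1713)
c = (0, 3/2, -9/8, 1)
Ac = (0, 0, -3, 99/70)
Σ b_i: 5611/5139·1 + 13681/35973·1 + (-6800/35973)·1 + (-485/1713)·1 = 1 ✓
b·c: 13681/35973·3/2 + (-6800/35973)·(-9/8) + (-485/1713)·1 = 1/2 ✓
b·c²: 13681/35973·9/4 + (-6800/35973)·81/64 + (-485/1713)·1 = 1/3 ✓
b·Ac: (-6800/35973)·(-3) + (-485/1713)·99/70 = 1/6 ✓
b·c³: 13681/35973·27/8 + (-6800/35973)·(-729/512) + (-485/1713)·1 = 69593/54816 ≠ 1/4 ⇒ order 3.
b·(c∘Ac): (-6800/35973)·27/8 + (-485/1713)·99/70 = -8301/7994 ≠ 1/8
b·Ac²: (-6800/35973)·(-9/2) + (-485/1713)·1917/280 = -4969/4568 ≠ 1/12
b·A²c: (-485/1713)·(-24/5) = 776/571 ≠ 1/24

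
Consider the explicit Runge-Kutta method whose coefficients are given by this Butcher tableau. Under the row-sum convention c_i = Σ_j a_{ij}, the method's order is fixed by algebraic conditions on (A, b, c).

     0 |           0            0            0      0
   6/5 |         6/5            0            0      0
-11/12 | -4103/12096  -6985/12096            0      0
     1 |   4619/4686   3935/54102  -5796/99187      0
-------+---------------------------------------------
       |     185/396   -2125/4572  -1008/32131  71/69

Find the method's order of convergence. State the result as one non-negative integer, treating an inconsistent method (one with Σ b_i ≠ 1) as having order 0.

4

b = (185/396, -2125/4572, -1008/32131, 71/69)
c = (0, 6/5, -11/12, 1)
Ac = (0, 0, -1397/2016, 10/71)
Σ b_i: 185/396·1 + (-2125/4572)·1 + (-1008/32131)·1 + 71/69·1 = 1 ✓
b·c: (-2125/4572)·6/5 + (-1008/32131)·(-11/12) + 71/69·1 = 1/2 ✓
b·c²: (-2125/4572)·36/25 + (-1008/32131)·121/144 + 71/69·1 = 1/3 ✓
b·Ac: (-1008/32131)·(-1397/2016) + 71/69·10/71 = 1/6 ✓
b·c³: (-2125/4572)·216/125 + (-1008/32131)·(-1331/1728) + 71/69·1 = 1/4 ✓
b·(c∘Ac): (-1008/32131)·15367/24192 + 71/69·10/71 = 1/8 ✓
b·Ac²: (-1008/32131)·(-1397/1680) + 71/69·79/1420 = 1/12 ✓
b·A²c: 71/69·23/568 = 1/24 ✓; 4 stages ⇒ order 4.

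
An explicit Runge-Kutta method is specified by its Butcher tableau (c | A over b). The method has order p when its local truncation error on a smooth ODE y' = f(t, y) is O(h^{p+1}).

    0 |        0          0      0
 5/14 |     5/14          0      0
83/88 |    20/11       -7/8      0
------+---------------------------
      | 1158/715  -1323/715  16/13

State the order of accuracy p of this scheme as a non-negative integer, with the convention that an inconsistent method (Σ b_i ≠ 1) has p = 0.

2

b = (1158/715, -1323/715, 16/13)
c = (0, 5/14, 83/88)
Ac = (0, 0, -5/16)
Σ b_i: 1158/715·1 + (-1323/715)·1 + 16/13·1 = 1 ✓
b·c: (-1323/715)·5/14 + 16/13·83/88 = 1/2 ✓
b·c²: (-1323/715)·25/196 + 16/13·6889/7744 = 1351/1573 ≠ 1/3 ⇒ order 2.
b·Ac: 16/13·(-5/16) = -5/13 ≠ 1/6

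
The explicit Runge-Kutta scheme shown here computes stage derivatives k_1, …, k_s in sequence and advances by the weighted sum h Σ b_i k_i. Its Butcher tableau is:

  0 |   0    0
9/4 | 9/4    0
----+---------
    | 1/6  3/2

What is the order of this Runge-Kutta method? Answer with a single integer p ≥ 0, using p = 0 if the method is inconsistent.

b = (1/6, 3/2)
c = (0, 9/4)
Σ b_i: 1/6·1 + 3/2·1 = 5/3 ≠ 1 ⇒ order 0.

0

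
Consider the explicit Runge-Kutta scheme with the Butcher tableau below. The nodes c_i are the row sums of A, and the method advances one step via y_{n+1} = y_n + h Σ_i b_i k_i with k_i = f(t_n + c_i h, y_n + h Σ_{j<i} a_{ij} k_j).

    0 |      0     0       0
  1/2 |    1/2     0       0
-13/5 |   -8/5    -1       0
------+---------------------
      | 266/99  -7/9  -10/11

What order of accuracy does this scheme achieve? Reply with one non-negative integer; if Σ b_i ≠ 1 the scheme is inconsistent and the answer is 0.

b = (266/99, -7/9, -10/11)
c = (0, 1/2, -13/5)
Ac = (0, 0, -1/2)
Σ b_i: 266/99·1 + (-7/9)·1 + (-10/11)·1 = 1 ✓
b·c: (-7/9)·1/2 + (-10/11)·(-13/5) = 391/198 ≠ 1/2 ⇒ order 1.

1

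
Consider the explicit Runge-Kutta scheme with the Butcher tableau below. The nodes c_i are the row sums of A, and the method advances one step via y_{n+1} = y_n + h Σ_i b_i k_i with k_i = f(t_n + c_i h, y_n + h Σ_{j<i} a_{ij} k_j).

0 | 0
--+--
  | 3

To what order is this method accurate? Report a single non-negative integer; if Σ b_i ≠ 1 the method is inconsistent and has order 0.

0

b = (3)
c = (0)
Σ b_i: 3·1 = 3 ≠ 1 ⇒ order 0.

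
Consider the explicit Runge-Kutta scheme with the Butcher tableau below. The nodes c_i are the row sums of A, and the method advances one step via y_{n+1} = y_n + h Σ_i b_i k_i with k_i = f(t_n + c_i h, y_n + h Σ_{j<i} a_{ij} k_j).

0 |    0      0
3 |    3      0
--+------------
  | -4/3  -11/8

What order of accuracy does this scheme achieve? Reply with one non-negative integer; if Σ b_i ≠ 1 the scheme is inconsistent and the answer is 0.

0

b = (-4/3, -11/8)
c = (0, 3)
Σ b_i: (-4/3)·1 + (-11/8)·1 = -65/24 ≠ 1 ⇒ order 0.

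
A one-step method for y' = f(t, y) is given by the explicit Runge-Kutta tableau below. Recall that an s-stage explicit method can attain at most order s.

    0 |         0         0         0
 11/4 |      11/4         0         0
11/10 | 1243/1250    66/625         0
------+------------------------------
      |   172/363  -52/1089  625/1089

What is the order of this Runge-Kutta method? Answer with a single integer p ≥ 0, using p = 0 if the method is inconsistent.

3

b = (172/363, -52/1089, 625/1089)
c = (0, 11/4, 11/10)
Ac = (0, 0, 363/1250)
Σ b_i: 172/363·1 + (-52/1089)·1 + 625/1089·1 = 1 ✓
b·c: (-52/1089)·11/4 + 625/1089·11/10 = 1/2 ✓
b·c²: (-52/1089)·121/16 + 625/1089·121/100 = 1/3 ✓
b·Ac: 625/1089·363/1250 = 1/6 ✓; 3 stages ⇒ order 3.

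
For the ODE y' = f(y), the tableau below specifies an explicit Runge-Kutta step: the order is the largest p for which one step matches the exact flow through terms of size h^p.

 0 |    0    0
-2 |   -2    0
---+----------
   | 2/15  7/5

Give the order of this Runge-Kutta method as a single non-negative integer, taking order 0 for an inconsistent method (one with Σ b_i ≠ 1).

0

b = (2/15, 7/5)
c = (0, -2)
Σ b_i: 2/15·1 + 7/5·1 = 23/15 ≠ 1 ⇒ order 0.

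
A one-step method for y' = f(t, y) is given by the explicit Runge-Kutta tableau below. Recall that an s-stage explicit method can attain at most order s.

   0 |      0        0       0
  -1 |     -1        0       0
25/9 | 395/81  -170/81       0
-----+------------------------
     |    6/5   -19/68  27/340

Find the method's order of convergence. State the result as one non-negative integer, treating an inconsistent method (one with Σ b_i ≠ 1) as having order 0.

b = (6/5, -19/68, 27/340)
c = (0, -1, 25/9)
Ac = (0, 0, 170/81)
Σ b_i: 6/5·1 + (-19/68)·1 + 27/340·1 = 1 ✓
b·c: (-19/68)·(-1) + 27/340·25/9 = 1/2 ✓
b·c²: (-19/68)·1 + 27/340·625/81 = 1/3 ✓
b·Ac: 27/340·170/81 = 1/6 ✓; 3 stages ⇒ order 3.

3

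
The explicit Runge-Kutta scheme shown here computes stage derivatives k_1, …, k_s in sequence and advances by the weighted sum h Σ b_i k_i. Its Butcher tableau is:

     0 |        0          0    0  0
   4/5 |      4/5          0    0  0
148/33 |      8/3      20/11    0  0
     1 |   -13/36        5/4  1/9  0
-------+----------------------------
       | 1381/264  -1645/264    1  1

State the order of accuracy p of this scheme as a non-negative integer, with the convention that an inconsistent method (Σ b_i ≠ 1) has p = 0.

b = (1381/264, -1645/264, 1, 1)
c = (0, 4/5, 148/33, 1)
Ac = (0, 0, 16/11, 445/297)
Σ b_i: 1381/264·1 + (-1645/264)·1 + 1·1 + 1·1 = 1 ✓
b·c: (-1645/264)·4/5 + 1·148/33 + 1·1 = 1/2 ✓
b·c²: (-1645/264)·16/25 + 1·21904/1089 + 1·1 = 93251/5445 ≠ 1/3 ⇒ order 2.
b·Ac: 1·16/11 + 1·445/297 = 877/297 ≠ 1/6

2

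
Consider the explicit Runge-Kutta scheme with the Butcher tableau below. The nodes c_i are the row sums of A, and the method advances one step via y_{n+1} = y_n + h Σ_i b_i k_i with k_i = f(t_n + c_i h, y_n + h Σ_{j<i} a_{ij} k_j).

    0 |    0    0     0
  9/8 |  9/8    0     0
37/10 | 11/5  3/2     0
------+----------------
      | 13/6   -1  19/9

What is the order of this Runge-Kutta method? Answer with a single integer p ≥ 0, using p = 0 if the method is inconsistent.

b = (13/6, -1, 19/9)
c = (0, 9/8, 37/10)
Ac = (0, 0, 27/16)
Σ b_i: 13/6·1 + (-1)·1 + 19/9·1 = 59/18 ≠ 1 ⇒ order 0.

0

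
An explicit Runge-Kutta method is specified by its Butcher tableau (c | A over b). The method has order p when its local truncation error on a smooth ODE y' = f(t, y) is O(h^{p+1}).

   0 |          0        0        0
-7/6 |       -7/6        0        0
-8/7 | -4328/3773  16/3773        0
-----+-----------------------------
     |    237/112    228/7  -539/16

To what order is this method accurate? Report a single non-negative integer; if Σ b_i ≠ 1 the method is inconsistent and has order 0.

3

b = (237/112, 228/7, -539/16)
c = (0, -7/6, -8/7)
Ac = (0, 0, -8/1617)
Σ b_i: 237/112·1 + 228/7·1 + (-539/16)·1 = 1 ✓
b·c: 228/7·(-7/6) + (-539/16)·(-8/7) = 1/2 ✓
b·c²: 228/7·49/36 + (-539/16)·64/49 = 1/3 ✓
b·Ac: (-539/16)·(-8/1617) = 1/6 ✓; 3 stages ⇒ order 3.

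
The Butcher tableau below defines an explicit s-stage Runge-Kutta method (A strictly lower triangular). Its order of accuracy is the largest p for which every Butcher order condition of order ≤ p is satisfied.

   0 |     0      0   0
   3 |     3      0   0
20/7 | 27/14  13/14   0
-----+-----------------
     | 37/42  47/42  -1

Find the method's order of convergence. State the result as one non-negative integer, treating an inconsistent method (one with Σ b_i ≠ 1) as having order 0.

b = (37/42, 47/42, -1)
c = (0, 3, 20/7)
Ac = (0, 0, 39/14)
Σ b_i: 37/42·1 + 47/42·1 + (-1)·1 = 1 ✓
b·c: 47/42·3 + (-1)·20/7 = 1/2 ✓
b·c²: 47/42·9 + (-1)·400/49 = 187/98 ≠ 1/3 ⇒ order 2.
b·Ac: (-1)·39/14 = -39/14 ≠ 1/6

2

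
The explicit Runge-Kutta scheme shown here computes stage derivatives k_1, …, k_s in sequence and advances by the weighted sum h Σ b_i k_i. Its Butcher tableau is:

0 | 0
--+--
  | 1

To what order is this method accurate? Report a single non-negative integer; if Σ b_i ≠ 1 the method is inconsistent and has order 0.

b = (1)
c = (0)
Σ b_i: 1·1 = 1 ✓; 1 stage ⇒ order 1.

1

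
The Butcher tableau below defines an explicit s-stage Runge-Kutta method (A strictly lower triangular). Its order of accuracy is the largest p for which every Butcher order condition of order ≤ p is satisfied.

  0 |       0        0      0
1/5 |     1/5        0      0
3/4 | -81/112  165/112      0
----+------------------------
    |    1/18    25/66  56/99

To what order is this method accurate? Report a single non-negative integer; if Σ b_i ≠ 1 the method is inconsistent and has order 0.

b = (1/18, 25/66, 56/99)
c = (0, 1/5, 3/4)
Ac = (0, 0, 33/112)
Σ b_i: 1/18·1 + 25/66·1 + 56/99·1 = 1 ✓
b·c: 25/66·1/5 + 56/99·3/4 = 1/2 ✓
b·c²: 25/66·1/25 + 56/99·9/16 = 1/3 ✓
b·Ac: 56/99·33/112 = 1/6 ✓; 3 stages ⇒ order 3.

3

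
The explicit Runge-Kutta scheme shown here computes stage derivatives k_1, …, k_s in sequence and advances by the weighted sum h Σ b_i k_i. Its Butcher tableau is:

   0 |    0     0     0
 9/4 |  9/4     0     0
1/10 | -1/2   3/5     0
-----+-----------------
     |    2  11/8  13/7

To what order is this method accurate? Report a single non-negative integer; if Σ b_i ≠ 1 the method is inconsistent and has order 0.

0

b = (2, 11/8, 13/7)
c = (0, 9/4, 1/10)
Ac = (0, 0, 27/20)
Σ b_i: 2·1 + 11/8·1 + 13/7·1 = 293/56 ≠ 1 ⇒ order 0.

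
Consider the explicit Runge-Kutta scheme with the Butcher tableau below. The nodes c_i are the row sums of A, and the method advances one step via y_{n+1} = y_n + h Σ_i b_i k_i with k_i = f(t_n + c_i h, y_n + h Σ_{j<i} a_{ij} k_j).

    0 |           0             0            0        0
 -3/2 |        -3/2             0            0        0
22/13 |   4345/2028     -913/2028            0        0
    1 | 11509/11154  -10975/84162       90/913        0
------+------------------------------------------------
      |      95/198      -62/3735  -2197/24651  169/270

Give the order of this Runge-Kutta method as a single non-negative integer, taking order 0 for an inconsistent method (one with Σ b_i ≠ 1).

4

b = (95/198, -62/3735, -2197/24651, 169/270)
c = (0, -3/2, 22/13, 1)
Ac = (0, 0, 913/1352, 245/676)
Σ b_i: 95/198·1 + (-62/3735)·1 + (-2197/24651)·1 + 169/270·1 = 1 ✓
b·c: (-62/3735)·(-3/2) + (-2197/24651)·22/13 + 169/270·1 = 1/2 ✓
b·c²: (-62/3735)·9/4 + (-2197/24651)·484/169 + 169/270·1 = 1/3 ✓
b·Ac: (-2197/24651)·913/1352 + 169/270·245/676 = 1/6 ✓
b·c³: (-62/3735)·(-27/8) + (-2197/24651)·10648/2197 + 169/270·1 = 1/4 ✓
b·(c∘Ac): (-2197/24651)·10043/8788 + 169/270·245/676 = 1/8 ✓
b·Ac²: (-2197/24651)·(-2739/2704) + 169/270·(-15/1352) = 1/12 ✓
b·A²c: 169/270·45/676 = 1/24 ✓; 4 stages ⇒ order 4.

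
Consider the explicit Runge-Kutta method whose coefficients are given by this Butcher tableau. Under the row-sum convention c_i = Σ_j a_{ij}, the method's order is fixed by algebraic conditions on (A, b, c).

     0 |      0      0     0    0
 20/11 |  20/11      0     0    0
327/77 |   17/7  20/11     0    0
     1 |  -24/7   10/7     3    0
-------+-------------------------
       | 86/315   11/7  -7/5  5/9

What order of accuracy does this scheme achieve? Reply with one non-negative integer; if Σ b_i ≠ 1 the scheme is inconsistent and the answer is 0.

b = (86/315, 11/7, -7/5, 5/9)
c = (0, 20/11, 327/77, 1)
Ac = (0, 0, 400/121, 1181/77)
Σ b_i: 86/315·1 + 11/7·1 + (-7/5)·1 + 5/9·1 = 1 ✓
b·c: 11/7·20/11 + (-7/5)·327/77 + 5/9·1 = -8776/3465 ≠ 1/2 ⇒ order 1.

1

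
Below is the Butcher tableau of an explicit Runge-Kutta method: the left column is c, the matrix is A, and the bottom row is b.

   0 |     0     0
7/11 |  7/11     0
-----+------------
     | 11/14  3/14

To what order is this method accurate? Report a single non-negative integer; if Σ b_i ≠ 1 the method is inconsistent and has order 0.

b = (11/14, 3/14)
c = (0, 7/11)
Σ b_i: 11/14·1 + 3/14·1 = 1 ✓
b·c: 3/14·7/11 = 3/22 ≠ 1/2 ⇒ order 1.

1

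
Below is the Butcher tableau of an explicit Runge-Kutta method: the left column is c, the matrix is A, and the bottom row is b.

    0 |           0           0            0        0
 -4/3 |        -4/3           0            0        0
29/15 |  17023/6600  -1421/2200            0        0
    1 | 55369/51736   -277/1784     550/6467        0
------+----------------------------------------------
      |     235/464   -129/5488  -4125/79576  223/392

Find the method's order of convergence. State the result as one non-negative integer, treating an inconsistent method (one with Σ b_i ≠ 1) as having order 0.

4

b = (235/464, -129/5488, -4125/79576, 223/392)
c = (0, -4/3, 29/15, 1)
Ac = (0, 0, 1421/1650, 497/1338)
Σ b_i: 235/464·1 + (-129/5488)·1 + (-4125/79576)·1 + 223/392·1 = 1 ✓
b·c: (-129/5488)·(-4/3) + (-4125/79576)·29/15 + 223/392·1 = 1/2 ✓
b·c²: (-129/5488)·16/9 + (-4125/79576)·841/225 + 223/392·1 = 1/3 ✓
b·Ac: (-4125/79576)·1421/1650 + 223/392·497/1338 = 1/6 ✓
b·c³: (-129/5488)·(-64/27) + (-4125/79576)·24389/3375 + 223/392·1 = 1/4 ✓
b·(c∘Ac): (-4125/79576)·41209/24750 + 223/392·497/1338 = 1/8 ✓
b·Ac²: (-4125/79576)·(-2842/2475) + 223/392·28/669 = 1/12 ✓
b·A²c: 223/392·49/669 = 1/24 ✓; 4 stages ⇒ order 4.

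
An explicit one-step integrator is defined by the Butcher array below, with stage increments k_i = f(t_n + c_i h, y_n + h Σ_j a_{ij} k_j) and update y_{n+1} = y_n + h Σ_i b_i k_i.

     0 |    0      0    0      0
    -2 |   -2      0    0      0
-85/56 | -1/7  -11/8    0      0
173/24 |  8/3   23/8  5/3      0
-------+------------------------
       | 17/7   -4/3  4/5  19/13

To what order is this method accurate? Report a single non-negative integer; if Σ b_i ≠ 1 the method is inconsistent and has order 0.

b = (17/7, -4/3, 4/5, 19/13)
c = (0, -2, -85/56, 173/24)
Ac = (0, 0, 11/4, -1391/168)
Σ b_i: 17/7·1 + (-4/3)·1 + 4/5·1 + 19/13·1 = 4582/1365 ≠ 1 ⇒ order 0.

0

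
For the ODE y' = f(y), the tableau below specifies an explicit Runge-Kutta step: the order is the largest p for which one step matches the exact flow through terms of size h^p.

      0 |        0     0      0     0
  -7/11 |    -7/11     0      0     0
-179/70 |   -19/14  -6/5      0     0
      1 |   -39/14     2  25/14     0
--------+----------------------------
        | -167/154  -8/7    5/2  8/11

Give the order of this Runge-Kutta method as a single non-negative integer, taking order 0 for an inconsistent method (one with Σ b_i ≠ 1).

1

b = (-167/154, -8/7, 5/2, 8/11)
c = (0, -7/11, -179/70, 1)
Ac = (0, 0, 42/55, -12589/2156)
Σ b_i: (-167/154)·1 + (-8/7)·1 + 5/2·1 + 8/11·1 = 1 ✓
b·c: (-8/7)·(-7/11) + 5/2·(-179/70) + 8/11·1 = -1521/308 ≠ 1/2 ⇒ order 1.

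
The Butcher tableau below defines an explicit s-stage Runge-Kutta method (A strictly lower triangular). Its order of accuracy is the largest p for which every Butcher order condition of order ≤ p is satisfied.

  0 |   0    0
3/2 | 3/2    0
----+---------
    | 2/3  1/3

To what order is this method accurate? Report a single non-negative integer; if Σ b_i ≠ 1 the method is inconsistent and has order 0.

2

b = (2/3, 1/3)
c = (0, 3/2)
Σ b_i: 2/3·1 + 1/3·1 = 1 ✓
b·c: 1/3·3/2 = 1/2 ✓; 2 stages ⇒ order 2.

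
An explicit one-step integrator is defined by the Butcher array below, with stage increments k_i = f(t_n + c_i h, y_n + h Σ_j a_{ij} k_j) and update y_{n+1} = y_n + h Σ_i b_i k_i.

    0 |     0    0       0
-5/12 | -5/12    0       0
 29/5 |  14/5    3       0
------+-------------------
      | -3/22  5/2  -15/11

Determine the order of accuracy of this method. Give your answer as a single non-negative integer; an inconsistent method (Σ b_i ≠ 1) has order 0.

1

b = (-3/22, 5/2, -15/11)
c = (0, -5/12, 29/5)
Ac = (0, 0, -5/4)
Σ b_i: (-3/22)·1 + 5/2·1 + (-15/11)·1 = 1 ✓
b·c: 5/2·(-5/12) + (-15/11)·29/5 = -2363/264 ≠ 1/2 ⇒ order 1.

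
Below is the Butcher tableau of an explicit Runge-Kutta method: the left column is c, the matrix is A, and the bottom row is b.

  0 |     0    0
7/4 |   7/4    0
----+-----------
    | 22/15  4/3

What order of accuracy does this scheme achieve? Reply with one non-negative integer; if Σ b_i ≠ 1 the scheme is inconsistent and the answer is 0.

b = (22/15, 4/3)
c = (0, 7/4)
Σ b_i: 22/15·1 + 4/3·1 = 14/5 ≠ 1 ⇒ order 0.

0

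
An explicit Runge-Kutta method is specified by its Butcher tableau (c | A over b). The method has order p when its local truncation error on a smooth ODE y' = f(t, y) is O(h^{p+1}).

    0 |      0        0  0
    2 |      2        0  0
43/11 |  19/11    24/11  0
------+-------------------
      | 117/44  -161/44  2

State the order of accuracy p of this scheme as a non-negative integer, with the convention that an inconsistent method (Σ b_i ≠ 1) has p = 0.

b = (117/44, -161/44, 2)
c = (0, 2, 43/11)
Ac = (0, 0, 48/11)
Σ b_i: 117/44·1 + (-161/44)·1 + 2·1 = 1 ✓
b·c: (-161/44)·2 + 2·43/11 = 1/2 ✓
b·c²: (-161/44)·4 + 2·1849/121 = 1927/121 ≠ 1/3 ⇒ order 2.
b·Ac: 2·48/11 = 96/11 ≠ 1/6

2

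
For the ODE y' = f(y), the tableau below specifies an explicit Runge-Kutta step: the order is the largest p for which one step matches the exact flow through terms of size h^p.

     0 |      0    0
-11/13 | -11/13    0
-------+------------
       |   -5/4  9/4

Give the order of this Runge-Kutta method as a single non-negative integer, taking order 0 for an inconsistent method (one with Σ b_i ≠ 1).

1

b = (-5/4, 9/4)
c = (0, -11/13)
Σ b_i: (-5/4)·1 + 9/4·1 = 1 ✓
b·c: 9/4·(-11/13) = -99/52 ≠ 1/2 ⇒ order 1.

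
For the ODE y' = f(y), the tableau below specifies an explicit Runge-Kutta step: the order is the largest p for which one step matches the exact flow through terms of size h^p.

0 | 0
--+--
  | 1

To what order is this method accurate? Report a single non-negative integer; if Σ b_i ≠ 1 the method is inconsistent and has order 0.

b = (1)
c = (0)
Σ b_i: 1·1 = 1 ✓; 1 stage ⇒ order 1.

1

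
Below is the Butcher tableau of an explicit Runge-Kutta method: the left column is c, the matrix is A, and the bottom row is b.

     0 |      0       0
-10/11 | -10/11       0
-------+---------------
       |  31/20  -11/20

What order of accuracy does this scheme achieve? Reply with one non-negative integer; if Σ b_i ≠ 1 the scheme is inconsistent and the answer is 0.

b = (31/20, -11/20)
c = (0, -10/11)
Σ b_i: 31/20·1 + (-11/20)·1 = 1 ✓
b·c: (-11/20)·(-10/11) = 1/2 ✓; 2 stages ⇒ order 2.

2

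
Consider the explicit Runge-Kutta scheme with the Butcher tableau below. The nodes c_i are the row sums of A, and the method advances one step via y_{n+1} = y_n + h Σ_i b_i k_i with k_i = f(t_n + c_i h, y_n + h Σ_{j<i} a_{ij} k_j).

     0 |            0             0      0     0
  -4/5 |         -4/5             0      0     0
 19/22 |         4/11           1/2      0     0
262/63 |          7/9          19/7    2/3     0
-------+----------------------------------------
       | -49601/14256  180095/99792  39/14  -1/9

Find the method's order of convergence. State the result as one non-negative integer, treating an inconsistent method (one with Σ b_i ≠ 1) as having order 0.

2

b = (-49601/14256, 180095/99792, 39/14, -1/9)
c = (0, -4/5, 19/22, 262/63)
Ac = (0, 0, -2/5, -1843/1155)
Σ b_i: (-49601/14256)·1 + 180095/99792·1 + 39/14·1 + (-1/9)·1 = 1 ✓
b·c: 180095/99792·(-4/5) + 39/14·19/22 + (-1/9)·262/63 = 1/2 ✓
b·c²: 180095/99792·16/25 + 39/14·361/484 + (-1/9)·68644/3969 = 226678061/172889640 ≠ 1/3 ⇒ order 2.
b·Ac: 39/14·(-2/5) + (-1/9)·(-1843/1155) = -1948/2079 ≠ 1/6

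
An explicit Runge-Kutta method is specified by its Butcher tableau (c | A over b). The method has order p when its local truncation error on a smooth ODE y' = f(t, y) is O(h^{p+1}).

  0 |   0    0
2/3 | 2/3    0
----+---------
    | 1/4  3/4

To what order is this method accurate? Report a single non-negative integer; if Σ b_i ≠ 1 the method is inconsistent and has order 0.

2

b = (1/4, 3/4)
c = (0, 2/3)
Σ b_i: 1/4·1 + 3/4·1 = 1 ✓
b·c: 3/4·2/3 = 1/2 ✓; 2 stages ⇒ order 2.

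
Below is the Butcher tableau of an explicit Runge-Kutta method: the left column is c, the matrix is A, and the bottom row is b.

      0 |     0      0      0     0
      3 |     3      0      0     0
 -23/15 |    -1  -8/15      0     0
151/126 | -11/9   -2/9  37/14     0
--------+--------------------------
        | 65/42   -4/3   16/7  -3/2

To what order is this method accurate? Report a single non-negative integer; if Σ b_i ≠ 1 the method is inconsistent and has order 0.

1

b = (65/42, -4/3, 16/7, -3/2)
c = (0, 3, -23/15, 151/126)
Ac = (0, 0, -8/5, -991/210)
Σ b_i: 65/42·1 + (-4/3)·1 + 16/7·1 + (-3/2)·1 = 1 ✓
b·c: (-4/3)·3 + 16/7·(-23/15) + (-3/2)·151/126 = -3907/420 ≠ 1/2 ⇒ order 1.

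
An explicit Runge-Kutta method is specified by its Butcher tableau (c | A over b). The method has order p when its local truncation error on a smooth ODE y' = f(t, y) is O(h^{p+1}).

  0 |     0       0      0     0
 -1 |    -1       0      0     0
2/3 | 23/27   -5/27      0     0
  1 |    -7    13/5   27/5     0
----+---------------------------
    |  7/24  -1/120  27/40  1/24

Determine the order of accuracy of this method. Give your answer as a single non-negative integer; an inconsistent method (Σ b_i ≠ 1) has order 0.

b = (7/24, -1/120, 27/40, 1/24)
c = (0, -1, 2/3, 1)
Ac = (0, 0, 5/27, 1)
Σ b_i: 7/24·1 + (-1/120)·1 + 27/40·1 + 1/24·1 = 1 ✓
b·c: (-1/120)·(-1) + 27/40·2/3 + 1/24·1 = 1/2 ✓
b·c²: (-1/120)·1 + 27/40·4/9 + 1/24·1 = 1/3 ✓
b·Ac: 27/40·5/27 + 1/24·1 = 1/6 ✓
b·c³: (-1/120)·(-1) + 27/40·8/27 + 1/24·1 = 1/4 ✓
b·(c∘Ac): 27/40·10/81 + 1/24·1 = 1/8 ✓
b·Ac²: 27/40·(-5/27) + 1/24·5 = 1/12 ✓
b·A²c: 1/24·1 = 1/24 ✓; 4 stages ⇒ order 4.

4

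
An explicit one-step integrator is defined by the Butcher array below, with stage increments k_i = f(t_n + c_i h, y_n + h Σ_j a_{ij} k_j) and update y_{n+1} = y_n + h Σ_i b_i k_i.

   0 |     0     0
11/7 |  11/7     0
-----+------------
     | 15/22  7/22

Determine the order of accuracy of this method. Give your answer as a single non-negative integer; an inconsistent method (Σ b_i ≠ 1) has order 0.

b = (15/22, 7/22)
c = (0, 11/7)
Σ b_i: 15/22·1 + 7/22·1 = 1 ✓
b·c: 7/22·11/7 = 1/2 ✓; 2 stages ⇒ order 2.

2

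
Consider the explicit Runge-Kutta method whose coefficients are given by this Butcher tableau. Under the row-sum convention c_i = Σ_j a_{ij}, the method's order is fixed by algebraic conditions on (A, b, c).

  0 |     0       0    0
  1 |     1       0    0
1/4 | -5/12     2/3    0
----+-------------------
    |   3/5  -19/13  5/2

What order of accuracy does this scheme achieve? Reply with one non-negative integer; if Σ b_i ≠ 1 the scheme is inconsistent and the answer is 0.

b = (3/5, -19/13, 5/2)
c = (0, 1, 1/4)
Ac = (0, 0, 2/3)
Σ b_i: 3/5·1 + (-19/13)·1 + 5/2·1 = 213/130 ≠ 1 ⇒ order 0.

0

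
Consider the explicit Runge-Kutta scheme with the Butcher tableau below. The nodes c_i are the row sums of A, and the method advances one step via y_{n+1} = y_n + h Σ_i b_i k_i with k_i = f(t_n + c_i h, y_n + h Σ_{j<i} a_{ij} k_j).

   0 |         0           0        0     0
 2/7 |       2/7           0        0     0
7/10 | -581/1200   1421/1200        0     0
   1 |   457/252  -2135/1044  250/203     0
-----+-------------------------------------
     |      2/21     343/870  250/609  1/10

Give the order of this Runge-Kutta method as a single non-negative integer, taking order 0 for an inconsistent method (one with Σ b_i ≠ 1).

4

b = (2/21, 343/870, 250/609, 1/10)
c = (0, 2/7, 7/10, 1)
Ac = (0, 0, 203/600, 5/18)
Σ b_i: 2/21·1 + 343/870·1 + 250/609·1 + 1/10·1 = 1 ✓
b·c: 343/870·2/7 + 250/609·7/10 + 1/10·1 = 1/2 ✓
b·c²: 343/870·4/49 + 250/609·49/100 + 1/10·1 = 1/3 ✓
b·Ac: 250/609·203/600 + 1/10·5/18 = 1/6 ✓
b·c³: 343/870·8/343 + 250/609·343/1000 + 1/10·1 = 1/4 ✓
b·(c∘Ac): 250/609·1421/6000 + 1/10·5/18 = 1/8 ✓
b·Ac²: 250/609·29/300 + 1/10·55/126 = 1/12 ✓
b·A²c: 1/10·5/12 = 1/24 ✓; 4 stages ⇒ order 4.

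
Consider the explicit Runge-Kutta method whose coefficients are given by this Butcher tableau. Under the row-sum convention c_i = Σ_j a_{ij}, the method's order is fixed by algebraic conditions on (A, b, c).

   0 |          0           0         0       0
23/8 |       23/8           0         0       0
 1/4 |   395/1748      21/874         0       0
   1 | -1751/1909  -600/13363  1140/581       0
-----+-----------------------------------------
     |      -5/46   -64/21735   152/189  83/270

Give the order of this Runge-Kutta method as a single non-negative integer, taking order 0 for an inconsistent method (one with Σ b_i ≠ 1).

b = (-5/46, -64/21735, 152/189, 83/270)
c = (0, 23/8, 1/4, 1)
Ac = (0, 0, 21/304, 30/83)
Σ b_i: (-5/46)·1 + (-64/21735)·1 + 152/189·1 + 83/270·1 = 1 ✓
b·c: (-64/21735)·23/8 + 152/189·1/4 + 83/270·1 = 1/2 ✓
b·c²: (-64/21735)·529/64 + 152/189·1/16 + 83/270·1 = 1/3 ✓
b·Ac: 152/189·21/304 + 83/270·30/83 = 1/6 ✓
b·c³: (-64/21735)·12167/512 + 152/189·1/64 + 83/270·1 = 1/4 ✓
b·(c∘Ac): 152/189·21/1216 + 83/270·30/83 = 1/8 ✓
b·Ac²: 152/189·483/2432 + 83/270·(-165/664) = 1/12 ✓
b·A²c: 83/270·45/332 = 1/24 ✓; 4 stages ⇒ order 4.

4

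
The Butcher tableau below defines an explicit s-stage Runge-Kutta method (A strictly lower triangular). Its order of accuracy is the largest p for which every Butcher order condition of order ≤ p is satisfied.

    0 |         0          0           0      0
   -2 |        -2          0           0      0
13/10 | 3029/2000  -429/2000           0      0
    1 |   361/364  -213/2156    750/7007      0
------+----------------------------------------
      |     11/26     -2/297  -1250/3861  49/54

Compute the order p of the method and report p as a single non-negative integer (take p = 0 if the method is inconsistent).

4

b = (11/26, -2/297, -1250/3861, 49/54)
c = (0, -2, 13/10, 1)
Ac = (0, 0, 429/1000, 33/98)
Σ b_i: 11/26·1 + (-2/297)·1 + (-1250/3861)·1 + 49/54·1 = 1 ✓
b·c: (-2/297)·(-2) + (-1250/3861)·13/10 + 49/54·1 = 1/2 ✓
b·c²: (-2/297)·4 + (-1250/3861)·169/100 + 49/54·1 = 1/3 ✓
b·Ac: (-1250/3861)·429/1000 + 49/54·33/98 = 1/6 ✓
b·c³: (-2/297)·(-8) + (-1250/3861)·2197/1000 + 49/54·1 = 1/4 ✓
b·(c∘Ac): (-1250/3861)·5577/10000 + 49/54·33/98 = 1/8 ✓
b·Ac²: (-1250/3861)·(-429/500) + 49/54·(-3/14) = 1/12 ✓
b·A²c: 49/54·9/196 = 1/24 ✓; 4 stages ⇒ order 4.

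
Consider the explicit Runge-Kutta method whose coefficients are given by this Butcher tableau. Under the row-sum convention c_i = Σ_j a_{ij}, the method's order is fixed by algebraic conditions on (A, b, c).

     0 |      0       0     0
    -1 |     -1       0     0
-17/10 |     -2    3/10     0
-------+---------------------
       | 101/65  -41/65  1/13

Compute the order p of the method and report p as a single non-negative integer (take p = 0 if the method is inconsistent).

b = (101/65, -41/65, 1/13)
c = (0, -1, -17/10)
Ac = (0, 0, -3/10)
Σ b_i: 101/65·1 + (-41/65)·1 + 1/13·1 = 1 ✓
b·c: (-41/65)·(-1) + 1/13·(-17/10) = 1/2 ✓
b·c²: (-41/65)·1 + 1/13·289/100 = -531/1300 ≠ 1/3 ⇒ order 2.
b·Ac: 1/13·(-3/10) = -3/130 ≠ 1/6

2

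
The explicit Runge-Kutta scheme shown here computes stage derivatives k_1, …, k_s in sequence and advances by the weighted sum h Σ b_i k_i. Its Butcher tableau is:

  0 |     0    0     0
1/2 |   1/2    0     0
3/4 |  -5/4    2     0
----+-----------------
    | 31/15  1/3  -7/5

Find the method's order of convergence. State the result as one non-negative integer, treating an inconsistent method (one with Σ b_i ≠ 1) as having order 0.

b = (31/15, 1/3, -7/5)
c = (0, 1/2, 3/4)
Ac = (0, 0, 1)
Σ b_i: 31/15·1 + 1/3·1 + (-7/5)·1 = 1 ✓
b·c: 1/3·1/2 + (-7/5)·3/4 = -53/60 ≠ 1/2 ⇒ order 1.

1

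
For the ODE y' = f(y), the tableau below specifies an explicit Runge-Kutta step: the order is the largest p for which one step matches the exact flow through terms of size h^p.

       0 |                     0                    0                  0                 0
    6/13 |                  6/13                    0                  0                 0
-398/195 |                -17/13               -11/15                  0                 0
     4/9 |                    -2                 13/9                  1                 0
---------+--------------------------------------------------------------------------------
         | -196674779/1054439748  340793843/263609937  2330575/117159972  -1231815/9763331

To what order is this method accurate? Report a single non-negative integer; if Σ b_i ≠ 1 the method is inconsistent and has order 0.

b = (-196674779/1054439748, 340793843/263609937, 2330575/117159972, -1231815/9763331)
c = (0, 6/13, -398/195, 4/9)
Ac = (0, 0, -22/65, -268/195)
Σ b_i: (-196674779/1054439748)·1 + 340793843/263609937·1 + 2330575/117159972·1 + (-1231815/9763331)·1 = 1 ✓
b·c: 340793843/263609937·6/13 + 2330575/117159972·(-398/195) + (-1231815/9763331)·4/9 = 1/2 ✓
b·c²: 340793843/263609937·36/169 + 2330575/117159972·158404/38025 + (-1231815/9763331)·16/81 = 1/3 ✓
b·Ac: 2330575/117159972·(-22/65) + (-1231815/9763331)·(-268/195) = 1/6 ✓
b·c³: 340793843/263609937·216/2197 + 2330575/117159972·(-63044792/7414875) + (-1231815/9763331)·64/729 = -106467236054/2004753570885 ≠ 1/4 ⇒ order 3.
b·(c∘Ac): 2330575/117159972·8756/12675 + (-1231815/9763331)·(-1072/1755) = 103731031/1142309727 ≠ 1/8
b·Ac²: 2330575/117159972·(-132/845) + (-1231815/9763331)·170104/38025 = -1080463043/1903849545 ≠ 1/12
b·A²c: (-1231815/9763331)·(-22/65) = 416922/9763331 ≠ 1/24

3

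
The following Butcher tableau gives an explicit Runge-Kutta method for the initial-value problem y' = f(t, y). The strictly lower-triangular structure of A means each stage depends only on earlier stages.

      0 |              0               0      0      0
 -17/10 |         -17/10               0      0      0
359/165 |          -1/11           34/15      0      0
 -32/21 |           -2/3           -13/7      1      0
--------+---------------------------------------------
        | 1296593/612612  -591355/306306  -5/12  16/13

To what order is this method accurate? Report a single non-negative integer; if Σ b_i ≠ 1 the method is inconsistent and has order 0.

b = (1296593/612612, -591355/306306, -5/12, 16/13)
c = (0, -17/10, 359/165, -32/21)
Ac = (0, 0, -289/75, 12319/2310)
Σ b_i: 1296593/612612·1 + (-591355/306306)·1 + (-5/12)·1 + 16/13·1 = 1 ✓
b·c: (-591355/306306)·(-17/10) + (-5/12)·359/165 + 16/13·(-32/21) = 1/2 ✓
b·c²: (-591355/306306)·289/100 + (-5/12)·128881/27225 + 16/13·1024/441 = -390748931/83243160 ≠ 1/3 ⇒ order 2.
b·Ac: (-5/12)·(-289/75) + 16/13·12319/2310 = 1471913/180180 ≠ 1/6

2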